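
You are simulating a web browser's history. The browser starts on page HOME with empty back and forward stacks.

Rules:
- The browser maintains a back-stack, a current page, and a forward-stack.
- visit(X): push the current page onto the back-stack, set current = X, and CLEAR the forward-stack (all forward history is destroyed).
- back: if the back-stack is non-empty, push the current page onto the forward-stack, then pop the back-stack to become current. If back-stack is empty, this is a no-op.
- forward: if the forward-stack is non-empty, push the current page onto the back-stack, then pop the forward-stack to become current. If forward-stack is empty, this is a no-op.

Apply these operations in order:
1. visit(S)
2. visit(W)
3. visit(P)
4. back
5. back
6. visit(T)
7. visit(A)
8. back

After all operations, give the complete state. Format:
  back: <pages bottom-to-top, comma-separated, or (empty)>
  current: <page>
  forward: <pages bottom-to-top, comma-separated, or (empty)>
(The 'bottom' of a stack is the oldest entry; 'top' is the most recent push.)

Answer: back: HOME,S
current: T
forward: A

Derivation:
After 1 (visit(S)): cur=S back=1 fwd=0
After 2 (visit(W)): cur=W back=2 fwd=0
After 3 (visit(P)): cur=P back=3 fwd=0
After 4 (back): cur=W back=2 fwd=1
After 5 (back): cur=S back=1 fwd=2
After 6 (visit(T)): cur=T back=2 fwd=0
After 7 (visit(A)): cur=A back=3 fwd=0
After 8 (back): cur=T back=2 fwd=1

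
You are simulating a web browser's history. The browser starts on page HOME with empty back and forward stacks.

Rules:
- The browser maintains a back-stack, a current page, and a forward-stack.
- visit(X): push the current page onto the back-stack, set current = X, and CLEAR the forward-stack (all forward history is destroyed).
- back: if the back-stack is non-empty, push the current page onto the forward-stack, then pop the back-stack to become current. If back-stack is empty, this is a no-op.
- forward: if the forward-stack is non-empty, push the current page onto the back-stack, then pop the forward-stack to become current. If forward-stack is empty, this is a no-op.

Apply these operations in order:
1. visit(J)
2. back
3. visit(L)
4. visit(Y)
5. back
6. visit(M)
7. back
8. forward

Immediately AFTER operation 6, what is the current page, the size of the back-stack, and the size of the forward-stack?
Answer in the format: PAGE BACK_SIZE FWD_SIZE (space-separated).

After 1 (visit(J)): cur=J back=1 fwd=0
After 2 (back): cur=HOME back=0 fwd=1
After 3 (visit(L)): cur=L back=1 fwd=0
After 4 (visit(Y)): cur=Y back=2 fwd=0
After 5 (back): cur=L back=1 fwd=1
After 6 (visit(M)): cur=M back=2 fwd=0

M 2 0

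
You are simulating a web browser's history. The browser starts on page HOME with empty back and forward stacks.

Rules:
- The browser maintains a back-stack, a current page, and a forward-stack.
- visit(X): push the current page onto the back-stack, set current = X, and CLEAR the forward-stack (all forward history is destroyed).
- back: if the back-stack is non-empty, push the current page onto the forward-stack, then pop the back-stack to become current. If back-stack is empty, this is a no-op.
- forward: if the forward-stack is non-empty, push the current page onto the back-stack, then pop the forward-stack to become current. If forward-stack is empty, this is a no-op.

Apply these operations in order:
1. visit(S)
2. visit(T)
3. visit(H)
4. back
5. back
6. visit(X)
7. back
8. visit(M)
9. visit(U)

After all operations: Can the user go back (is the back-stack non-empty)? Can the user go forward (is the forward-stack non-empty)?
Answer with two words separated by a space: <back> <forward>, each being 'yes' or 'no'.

Answer: yes no

Derivation:
After 1 (visit(S)): cur=S back=1 fwd=0
After 2 (visit(T)): cur=T back=2 fwd=0
After 3 (visit(H)): cur=H back=3 fwd=0
After 4 (back): cur=T back=2 fwd=1
After 5 (back): cur=S back=1 fwd=2
After 6 (visit(X)): cur=X back=2 fwd=0
After 7 (back): cur=S back=1 fwd=1
After 8 (visit(M)): cur=M back=2 fwd=0
After 9 (visit(U)): cur=U back=3 fwd=0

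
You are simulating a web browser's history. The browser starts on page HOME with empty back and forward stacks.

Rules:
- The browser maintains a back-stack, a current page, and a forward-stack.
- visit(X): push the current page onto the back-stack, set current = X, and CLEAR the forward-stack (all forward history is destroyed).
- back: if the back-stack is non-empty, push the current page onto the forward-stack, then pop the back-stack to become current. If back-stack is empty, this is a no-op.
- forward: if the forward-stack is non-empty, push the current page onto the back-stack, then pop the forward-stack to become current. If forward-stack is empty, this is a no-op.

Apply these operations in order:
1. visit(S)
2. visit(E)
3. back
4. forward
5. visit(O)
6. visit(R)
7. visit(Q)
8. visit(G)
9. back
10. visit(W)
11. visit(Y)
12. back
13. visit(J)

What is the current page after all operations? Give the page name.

After 1 (visit(S)): cur=S back=1 fwd=0
After 2 (visit(E)): cur=E back=2 fwd=0
After 3 (back): cur=S back=1 fwd=1
After 4 (forward): cur=E back=2 fwd=0
After 5 (visit(O)): cur=O back=3 fwd=0
After 6 (visit(R)): cur=R back=4 fwd=0
After 7 (visit(Q)): cur=Q back=5 fwd=0
After 8 (visit(G)): cur=G back=6 fwd=0
After 9 (back): cur=Q back=5 fwd=1
After 10 (visit(W)): cur=W back=6 fwd=0
After 11 (visit(Y)): cur=Y back=7 fwd=0
After 12 (back): cur=W back=6 fwd=1
After 13 (visit(J)): cur=J back=7 fwd=0

Answer: J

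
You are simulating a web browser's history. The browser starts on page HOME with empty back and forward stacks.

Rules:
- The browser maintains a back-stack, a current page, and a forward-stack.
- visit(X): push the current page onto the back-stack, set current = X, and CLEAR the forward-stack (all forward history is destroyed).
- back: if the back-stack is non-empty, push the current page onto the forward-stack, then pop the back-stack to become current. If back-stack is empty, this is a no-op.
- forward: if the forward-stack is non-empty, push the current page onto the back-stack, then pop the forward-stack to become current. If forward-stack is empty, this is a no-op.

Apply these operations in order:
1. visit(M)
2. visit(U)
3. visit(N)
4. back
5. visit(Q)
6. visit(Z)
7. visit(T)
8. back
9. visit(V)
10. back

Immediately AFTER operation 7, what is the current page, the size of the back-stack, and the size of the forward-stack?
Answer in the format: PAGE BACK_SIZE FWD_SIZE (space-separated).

After 1 (visit(M)): cur=M back=1 fwd=0
After 2 (visit(U)): cur=U back=2 fwd=0
After 3 (visit(N)): cur=N back=3 fwd=0
After 4 (back): cur=U back=2 fwd=1
After 5 (visit(Q)): cur=Q back=3 fwd=0
After 6 (visit(Z)): cur=Z back=4 fwd=0
After 7 (visit(T)): cur=T back=5 fwd=0

T 5 0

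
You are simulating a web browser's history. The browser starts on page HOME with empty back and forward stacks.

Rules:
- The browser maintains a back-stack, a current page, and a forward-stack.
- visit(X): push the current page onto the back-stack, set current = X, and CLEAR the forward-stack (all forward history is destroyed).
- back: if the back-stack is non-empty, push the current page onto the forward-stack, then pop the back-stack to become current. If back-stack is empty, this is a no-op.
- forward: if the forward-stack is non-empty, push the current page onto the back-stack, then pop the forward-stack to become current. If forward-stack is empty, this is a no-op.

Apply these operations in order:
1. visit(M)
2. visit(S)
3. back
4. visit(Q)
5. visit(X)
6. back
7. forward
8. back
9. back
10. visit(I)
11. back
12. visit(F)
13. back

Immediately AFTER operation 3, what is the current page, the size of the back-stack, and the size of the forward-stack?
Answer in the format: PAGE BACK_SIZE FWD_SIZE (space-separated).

After 1 (visit(M)): cur=M back=1 fwd=0
After 2 (visit(S)): cur=S back=2 fwd=0
After 3 (back): cur=M back=1 fwd=1

M 1 1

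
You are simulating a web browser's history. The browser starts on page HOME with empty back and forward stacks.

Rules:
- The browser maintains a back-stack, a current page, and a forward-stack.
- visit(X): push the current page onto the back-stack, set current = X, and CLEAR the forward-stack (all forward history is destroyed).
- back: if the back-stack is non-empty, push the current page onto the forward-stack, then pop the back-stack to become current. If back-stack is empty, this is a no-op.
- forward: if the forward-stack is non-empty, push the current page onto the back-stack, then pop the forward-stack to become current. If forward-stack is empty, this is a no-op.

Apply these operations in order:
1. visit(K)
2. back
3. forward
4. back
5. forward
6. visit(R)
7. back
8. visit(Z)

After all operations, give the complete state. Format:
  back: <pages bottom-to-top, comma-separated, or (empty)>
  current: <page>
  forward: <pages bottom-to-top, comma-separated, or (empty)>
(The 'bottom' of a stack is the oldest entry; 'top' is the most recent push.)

After 1 (visit(K)): cur=K back=1 fwd=0
After 2 (back): cur=HOME back=0 fwd=1
After 3 (forward): cur=K back=1 fwd=0
After 4 (back): cur=HOME back=0 fwd=1
After 5 (forward): cur=K back=1 fwd=0
After 6 (visit(R)): cur=R back=2 fwd=0
After 7 (back): cur=K back=1 fwd=1
After 8 (visit(Z)): cur=Z back=2 fwd=0

Answer: back: HOME,K
current: Z
forward: (empty)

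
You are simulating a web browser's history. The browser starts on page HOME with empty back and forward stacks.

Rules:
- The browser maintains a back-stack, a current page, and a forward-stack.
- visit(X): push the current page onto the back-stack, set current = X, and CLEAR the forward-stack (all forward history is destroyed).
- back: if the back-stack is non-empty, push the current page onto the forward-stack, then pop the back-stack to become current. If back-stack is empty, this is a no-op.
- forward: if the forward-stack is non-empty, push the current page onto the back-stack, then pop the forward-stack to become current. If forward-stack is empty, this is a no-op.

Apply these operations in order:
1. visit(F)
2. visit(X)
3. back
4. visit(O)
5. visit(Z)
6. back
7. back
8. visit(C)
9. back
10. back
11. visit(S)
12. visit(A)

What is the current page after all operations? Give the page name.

After 1 (visit(F)): cur=F back=1 fwd=0
After 2 (visit(X)): cur=X back=2 fwd=0
After 3 (back): cur=F back=1 fwd=1
After 4 (visit(O)): cur=O back=2 fwd=0
After 5 (visit(Z)): cur=Z back=3 fwd=0
After 6 (back): cur=O back=2 fwd=1
After 7 (back): cur=F back=1 fwd=2
After 8 (visit(C)): cur=C back=2 fwd=0
After 9 (back): cur=F back=1 fwd=1
After 10 (back): cur=HOME back=0 fwd=2
After 11 (visit(S)): cur=S back=1 fwd=0
After 12 (visit(A)): cur=A back=2 fwd=0

Answer: A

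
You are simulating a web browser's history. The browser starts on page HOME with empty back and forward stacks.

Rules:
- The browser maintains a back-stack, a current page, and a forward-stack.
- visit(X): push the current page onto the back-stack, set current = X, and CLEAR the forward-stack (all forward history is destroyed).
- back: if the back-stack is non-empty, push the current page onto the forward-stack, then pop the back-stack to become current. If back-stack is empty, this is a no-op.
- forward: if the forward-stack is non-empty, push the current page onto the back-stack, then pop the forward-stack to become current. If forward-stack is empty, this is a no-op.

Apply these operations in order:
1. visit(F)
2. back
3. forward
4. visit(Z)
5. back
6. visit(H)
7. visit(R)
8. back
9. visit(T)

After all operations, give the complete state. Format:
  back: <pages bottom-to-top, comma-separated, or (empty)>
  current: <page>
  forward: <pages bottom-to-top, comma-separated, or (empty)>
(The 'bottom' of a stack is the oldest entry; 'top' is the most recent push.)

Answer: back: HOME,F,H
current: T
forward: (empty)

Derivation:
After 1 (visit(F)): cur=F back=1 fwd=0
After 2 (back): cur=HOME back=0 fwd=1
After 3 (forward): cur=F back=1 fwd=0
After 4 (visit(Z)): cur=Z back=2 fwd=0
After 5 (back): cur=F back=1 fwd=1
After 6 (visit(H)): cur=H back=2 fwd=0
After 7 (visit(R)): cur=R back=3 fwd=0
After 8 (back): cur=H back=2 fwd=1
After 9 (visit(T)): cur=T back=3 fwd=0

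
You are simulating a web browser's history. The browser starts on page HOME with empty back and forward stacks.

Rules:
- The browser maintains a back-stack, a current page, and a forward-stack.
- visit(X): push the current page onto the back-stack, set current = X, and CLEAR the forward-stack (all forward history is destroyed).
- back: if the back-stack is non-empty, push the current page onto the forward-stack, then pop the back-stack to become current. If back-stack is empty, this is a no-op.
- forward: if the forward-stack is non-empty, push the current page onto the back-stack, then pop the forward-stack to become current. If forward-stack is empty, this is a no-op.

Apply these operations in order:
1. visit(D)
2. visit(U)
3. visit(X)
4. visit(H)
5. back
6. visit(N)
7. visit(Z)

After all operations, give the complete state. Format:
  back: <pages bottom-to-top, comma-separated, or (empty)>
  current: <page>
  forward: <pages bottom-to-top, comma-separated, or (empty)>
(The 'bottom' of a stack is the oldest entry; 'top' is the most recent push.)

After 1 (visit(D)): cur=D back=1 fwd=0
After 2 (visit(U)): cur=U back=2 fwd=0
After 3 (visit(X)): cur=X back=3 fwd=0
After 4 (visit(H)): cur=H back=4 fwd=0
After 5 (back): cur=X back=3 fwd=1
After 6 (visit(N)): cur=N back=4 fwd=0
After 7 (visit(Z)): cur=Z back=5 fwd=0

Answer: back: HOME,D,U,X,N
current: Z
forward: (empty)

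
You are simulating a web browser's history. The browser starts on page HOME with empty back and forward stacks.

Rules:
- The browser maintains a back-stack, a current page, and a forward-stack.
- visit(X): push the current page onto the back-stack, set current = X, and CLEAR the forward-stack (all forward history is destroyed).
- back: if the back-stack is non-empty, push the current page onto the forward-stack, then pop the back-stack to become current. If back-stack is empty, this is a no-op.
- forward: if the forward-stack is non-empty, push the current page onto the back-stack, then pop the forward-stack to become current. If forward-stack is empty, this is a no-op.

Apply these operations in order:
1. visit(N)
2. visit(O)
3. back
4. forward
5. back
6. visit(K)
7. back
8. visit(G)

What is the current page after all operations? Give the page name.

After 1 (visit(N)): cur=N back=1 fwd=0
After 2 (visit(O)): cur=O back=2 fwd=0
After 3 (back): cur=N back=1 fwd=1
After 4 (forward): cur=O back=2 fwd=0
After 5 (back): cur=N back=1 fwd=1
After 6 (visit(K)): cur=K back=2 fwd=0
After 7 (back): cur=N back=1 fwd=1
After 8 (visit(G)): cur=G back=2 fwd=0

Answer: G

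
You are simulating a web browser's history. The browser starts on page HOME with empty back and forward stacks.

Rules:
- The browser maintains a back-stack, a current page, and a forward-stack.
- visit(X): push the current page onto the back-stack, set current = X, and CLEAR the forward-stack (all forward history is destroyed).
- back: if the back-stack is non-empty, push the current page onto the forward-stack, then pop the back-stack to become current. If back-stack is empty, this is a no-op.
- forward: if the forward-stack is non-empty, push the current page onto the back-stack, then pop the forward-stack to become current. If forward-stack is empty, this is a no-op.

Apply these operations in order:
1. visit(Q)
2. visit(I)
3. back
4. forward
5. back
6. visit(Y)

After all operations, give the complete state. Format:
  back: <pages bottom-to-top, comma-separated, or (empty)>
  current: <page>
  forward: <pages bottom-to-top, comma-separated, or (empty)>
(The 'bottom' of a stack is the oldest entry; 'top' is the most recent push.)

Answer: back: HOME,Q
current: Y
forward: (empty)

Derivation:
After 1 (visit(Q)): cur=Q back=1 fwd=0
After 2 (visit(I)): cur=I back=2 fwd=0
After 3 (back): cur=Q back=1 fwd=1
After 4 (forward): cur=I back=2 fwd=0
After 5 (back): cur=Q back=1 fwd=1
After 6 (visit(Y)): cur=Y back=2 fwd=0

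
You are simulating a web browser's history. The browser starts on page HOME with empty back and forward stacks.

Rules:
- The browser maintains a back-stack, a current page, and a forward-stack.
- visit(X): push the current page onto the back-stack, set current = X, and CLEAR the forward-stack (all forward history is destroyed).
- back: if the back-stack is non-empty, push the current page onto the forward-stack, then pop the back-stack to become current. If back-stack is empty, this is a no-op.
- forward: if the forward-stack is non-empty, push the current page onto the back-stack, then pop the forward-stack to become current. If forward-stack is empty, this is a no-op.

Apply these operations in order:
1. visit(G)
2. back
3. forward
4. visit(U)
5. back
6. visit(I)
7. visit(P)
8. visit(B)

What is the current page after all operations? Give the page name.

Answer: B

Derivation:
After 1 (visit(G)): cur=G back=1 fwd=0
After 2 (back): cur=HOME back=0 fwd=1
After 3 (forward): cur=G back=1 fwd=0
After 4 (visit(U)): cur=U back=2 fwd=0
After 5 (back): cur=G back=1 fwd=1
After 6 (visit(I)): cur=I back=2 fwd=0
After 7 (visit(P)): cur=P back=3 fwd=0
After 8 (visit(B)): cur=B back=4 fwd=0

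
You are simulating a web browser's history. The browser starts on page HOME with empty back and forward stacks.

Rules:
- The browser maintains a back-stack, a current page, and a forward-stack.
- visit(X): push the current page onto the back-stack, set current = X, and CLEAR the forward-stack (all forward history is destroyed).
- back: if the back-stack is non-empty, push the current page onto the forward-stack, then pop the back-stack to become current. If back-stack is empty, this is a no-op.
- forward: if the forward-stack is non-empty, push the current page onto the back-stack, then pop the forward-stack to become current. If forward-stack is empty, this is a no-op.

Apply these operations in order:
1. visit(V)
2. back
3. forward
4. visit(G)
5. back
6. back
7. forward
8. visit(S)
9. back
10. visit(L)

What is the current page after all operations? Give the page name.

Answer: L

Derivation:
After 1 (visit(V)): cur=V back=1 fwd=0
After 2 (back): cur=HOME back=0 fwd=1
After 3 (forward): cur=V back=1 fwd=0
After 4 (visit(G)): cur=G back=2 fwd=0
After 5 (back): cur=V back=1 fwd=1
After 6 (back): cur=HOME back=0 fwd=2
After 7 (forward): cur=V back=1 fwd=1
After 8 (visit(S)): cur=S back=2 fwd=0
After 9 (back): cur=V back=1 fwd=1
After 10 (visit(L)): cur=L back=2 fwd=0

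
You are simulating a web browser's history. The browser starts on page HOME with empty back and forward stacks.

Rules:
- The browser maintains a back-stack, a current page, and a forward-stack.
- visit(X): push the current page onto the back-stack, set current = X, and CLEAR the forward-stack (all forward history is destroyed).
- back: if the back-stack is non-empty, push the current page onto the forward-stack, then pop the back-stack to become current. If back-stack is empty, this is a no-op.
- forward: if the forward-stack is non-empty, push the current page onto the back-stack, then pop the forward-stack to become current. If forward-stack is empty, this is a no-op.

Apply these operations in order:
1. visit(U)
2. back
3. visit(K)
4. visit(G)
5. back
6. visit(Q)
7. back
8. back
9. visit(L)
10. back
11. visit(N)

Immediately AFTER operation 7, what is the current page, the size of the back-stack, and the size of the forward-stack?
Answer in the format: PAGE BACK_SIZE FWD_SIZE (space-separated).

After 1 (visit(U)): cur=U back=1 fwd=0
After 2 (back): cur=HOME back=0 fwd=1
After 3 (visit(K)): cur=K back=1 fwd=0
After 4 (visit(G)): cur=G back=2 fwd=0
After 5 (back): cur=K back=1 fwd=1
After 6 (visit(Q)): cur=Q back=2 fwd=0
After 7 (back): cur=K back=1 fwd=1

K 1 1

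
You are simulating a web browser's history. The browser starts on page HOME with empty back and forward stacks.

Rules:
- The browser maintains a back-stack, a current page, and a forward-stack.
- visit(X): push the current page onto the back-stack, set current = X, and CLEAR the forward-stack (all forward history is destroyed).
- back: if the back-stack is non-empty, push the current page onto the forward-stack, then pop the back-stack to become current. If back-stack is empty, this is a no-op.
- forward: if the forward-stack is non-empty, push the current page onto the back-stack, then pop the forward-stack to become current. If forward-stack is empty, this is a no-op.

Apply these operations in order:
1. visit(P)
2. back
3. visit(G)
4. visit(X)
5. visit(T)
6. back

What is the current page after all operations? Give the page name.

After 1 (visit(P)): cur=P back=1 fwd=0
After 2 (back): cur=HOME back=0 fwd=1
After 3 (visit(G)): cur=G back=1 fwd=0
After 4 (visit(X)): cur=X back=2 fwd=0
After 5 (visit(T)): cur=T back=3 fwd=0
After 6 (back): cur=X back=2 fwd=1

Answer: X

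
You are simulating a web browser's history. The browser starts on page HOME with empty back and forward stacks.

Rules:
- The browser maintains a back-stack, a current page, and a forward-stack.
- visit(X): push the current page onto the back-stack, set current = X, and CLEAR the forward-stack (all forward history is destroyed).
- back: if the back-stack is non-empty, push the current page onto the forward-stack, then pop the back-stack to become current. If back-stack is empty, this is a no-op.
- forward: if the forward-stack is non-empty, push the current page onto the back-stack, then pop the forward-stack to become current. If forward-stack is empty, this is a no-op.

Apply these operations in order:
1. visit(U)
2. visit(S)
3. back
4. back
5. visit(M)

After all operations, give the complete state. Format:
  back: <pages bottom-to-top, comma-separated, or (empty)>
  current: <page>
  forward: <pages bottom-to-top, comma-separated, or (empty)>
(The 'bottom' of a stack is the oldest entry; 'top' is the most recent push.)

After 1 (visit(U)): cur=U back=1 fwd=0
After 2 (visit(S)): cur=S back=2 fwd=0
After 3 (back): cur=U back=1 fwd=1
After 4 (back): cur=HOME back=0 fwd=2
After 5 (visit(M)): cur=M back=1 fwd=0

Answer: back: HOME
current: M
forward: (empty)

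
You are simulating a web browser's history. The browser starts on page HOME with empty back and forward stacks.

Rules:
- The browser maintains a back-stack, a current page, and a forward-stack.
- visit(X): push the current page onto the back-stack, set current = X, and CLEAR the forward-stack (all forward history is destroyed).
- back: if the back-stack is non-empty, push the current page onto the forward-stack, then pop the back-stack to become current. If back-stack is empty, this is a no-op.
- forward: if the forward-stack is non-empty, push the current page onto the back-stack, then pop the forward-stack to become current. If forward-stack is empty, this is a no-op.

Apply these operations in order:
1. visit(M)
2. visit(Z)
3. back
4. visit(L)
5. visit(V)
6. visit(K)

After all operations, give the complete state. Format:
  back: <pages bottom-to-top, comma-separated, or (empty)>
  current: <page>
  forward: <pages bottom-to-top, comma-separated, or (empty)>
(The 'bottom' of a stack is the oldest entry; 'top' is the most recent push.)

Answer: back: HOME,M,L,V
current: K
forward: (empty)

Derivation:
After 1 (visit(M)): cur=M back=1 fwd=0
After 2 (visit(Z)): cur=Z back=2 fwd=0
After 3 (back): cur=M back=1 fwd=1
After 4 (visit(L)): cur=L back=2 fwd=0
After 5 (visit(V)): cur=V back=3 fwd=0
After 6 (visit(K)): cur=K back=4 fwd=0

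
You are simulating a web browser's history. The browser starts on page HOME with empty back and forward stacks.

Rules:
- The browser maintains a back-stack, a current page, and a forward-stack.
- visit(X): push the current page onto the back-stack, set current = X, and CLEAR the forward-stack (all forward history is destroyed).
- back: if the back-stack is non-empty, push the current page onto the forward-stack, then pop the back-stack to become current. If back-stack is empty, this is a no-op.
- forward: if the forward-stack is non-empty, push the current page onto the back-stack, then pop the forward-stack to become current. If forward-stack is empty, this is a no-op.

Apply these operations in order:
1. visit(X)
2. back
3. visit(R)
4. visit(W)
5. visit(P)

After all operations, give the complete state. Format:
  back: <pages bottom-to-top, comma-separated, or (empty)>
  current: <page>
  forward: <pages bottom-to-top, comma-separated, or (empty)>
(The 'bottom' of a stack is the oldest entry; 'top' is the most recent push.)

Answer: back: HOME,R,W
current: P
forward: (empty)

Derivation:
After 1 (visit(X)): cur=X back=1 fwd=0
After 2 (back): cur=HOME back=0 fwd=1
After 3 (visit(R)): cur=R back=1 fwd=0
After 4 (visit(W)): cur=W back=2 fwd=0
After 5 (visit(P)): cur=P back=3 fwd=0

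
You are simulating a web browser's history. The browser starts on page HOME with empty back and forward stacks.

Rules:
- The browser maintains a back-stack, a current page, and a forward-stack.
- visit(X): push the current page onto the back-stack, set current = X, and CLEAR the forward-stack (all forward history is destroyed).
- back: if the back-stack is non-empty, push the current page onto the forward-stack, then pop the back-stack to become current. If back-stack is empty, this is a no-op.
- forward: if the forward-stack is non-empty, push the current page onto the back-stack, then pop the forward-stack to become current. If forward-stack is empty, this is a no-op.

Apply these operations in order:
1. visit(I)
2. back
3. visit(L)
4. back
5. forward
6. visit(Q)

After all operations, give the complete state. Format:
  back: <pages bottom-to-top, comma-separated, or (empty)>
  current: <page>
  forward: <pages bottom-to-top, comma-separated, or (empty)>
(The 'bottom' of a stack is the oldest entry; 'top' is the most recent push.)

Answer: back: HOME,L
current: Q
forward: (empty)

Derivation:
After 1 (visit(I)): cur=I back=1 fwd=0
After 2 (back): cur=HOME back=0 fwd=1
After 3 (visit(L)): cur=L back=1 fwd=0
After 4 (back): cur=HOME back=0 fwd=1
After 5 (forward): cur=L back=1 fwd=0
After 6 (visit(Q)): cur=Q back=2 fwd=0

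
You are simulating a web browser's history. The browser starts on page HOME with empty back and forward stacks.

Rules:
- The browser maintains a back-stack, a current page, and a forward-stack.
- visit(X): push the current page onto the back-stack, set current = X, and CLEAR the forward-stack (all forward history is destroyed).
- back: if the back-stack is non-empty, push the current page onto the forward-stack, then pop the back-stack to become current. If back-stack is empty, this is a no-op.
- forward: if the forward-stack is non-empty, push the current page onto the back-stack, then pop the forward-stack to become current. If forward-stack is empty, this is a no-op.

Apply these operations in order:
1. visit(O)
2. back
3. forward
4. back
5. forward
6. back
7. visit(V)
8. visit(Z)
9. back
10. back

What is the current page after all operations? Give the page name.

Answer: HOME

Derivation:
After 1 (visit(O)): cur=O back=1 fwd=0
After 2 (back): cur=HOME back=0 fwd=1
After 3 (forward): cur=O back=1 fwd=0
After 4 (back): cur=HOME back=0 fwd=1
After 5 (forward): cur=O back=1 fwd=0
After 6 (back): cur=HOME back=0 fwd=1
After 7 (visit(V)): cur=V back=1 fwd=0
After 8 (visit(Z)): cur=Z back=2 fwd=0
After 9 (back): cur=V back=1 fwd=1
After 10 (back): cur=HOME back=0 fwd=2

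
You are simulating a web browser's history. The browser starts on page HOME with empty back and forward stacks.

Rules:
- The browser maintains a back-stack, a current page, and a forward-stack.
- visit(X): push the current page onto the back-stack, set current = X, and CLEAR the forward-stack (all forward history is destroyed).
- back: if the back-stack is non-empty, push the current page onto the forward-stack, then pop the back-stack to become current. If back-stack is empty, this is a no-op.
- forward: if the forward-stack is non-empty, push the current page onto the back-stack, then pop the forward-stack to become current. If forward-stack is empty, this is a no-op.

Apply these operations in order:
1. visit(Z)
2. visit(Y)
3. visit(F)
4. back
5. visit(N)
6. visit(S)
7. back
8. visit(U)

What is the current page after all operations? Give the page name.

Answer: U

Derivation:
After 1 (visit(Z)): cur=Z back=1 fwd=0
After 2 (visit(Y)): cur=Y back=2 fwd=0
After 3 (visit(F)): cur=F back=3 fwd=0
After 4 (back): cur=Y back=2 fwd=1
After 5 (visit(N)): cur=N back=3 fwd=0
After 6 (visit(S)): cur=S back=4 fwd=0
After 7 (back): cur=N back=3 fwd=1
After 8 (visit(U)): cur=U back=4 fwd=0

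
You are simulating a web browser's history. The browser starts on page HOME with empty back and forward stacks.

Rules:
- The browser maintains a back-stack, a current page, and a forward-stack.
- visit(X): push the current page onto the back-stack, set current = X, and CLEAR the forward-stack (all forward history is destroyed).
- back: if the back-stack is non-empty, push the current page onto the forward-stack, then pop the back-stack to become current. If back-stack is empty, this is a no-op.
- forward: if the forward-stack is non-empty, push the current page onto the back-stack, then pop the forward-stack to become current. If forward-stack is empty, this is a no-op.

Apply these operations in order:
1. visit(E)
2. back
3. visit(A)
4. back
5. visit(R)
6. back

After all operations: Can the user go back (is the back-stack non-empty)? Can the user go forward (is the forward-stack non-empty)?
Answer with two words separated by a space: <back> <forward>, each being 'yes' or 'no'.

After 1 (visit(E)): cur=E back=1 fwd=0
After 2 (back): cur=HOME back=0 fwd=1
After 3 (visit(A)): cur=A back=1 fwd=0
After 4 (back): cur=HOME back=0 fwd=1
After 5 (visit(R)): cur=R back=1 fwd=0
After 6 (back): cur=HOME back=0 fwd=1

Answer: no yes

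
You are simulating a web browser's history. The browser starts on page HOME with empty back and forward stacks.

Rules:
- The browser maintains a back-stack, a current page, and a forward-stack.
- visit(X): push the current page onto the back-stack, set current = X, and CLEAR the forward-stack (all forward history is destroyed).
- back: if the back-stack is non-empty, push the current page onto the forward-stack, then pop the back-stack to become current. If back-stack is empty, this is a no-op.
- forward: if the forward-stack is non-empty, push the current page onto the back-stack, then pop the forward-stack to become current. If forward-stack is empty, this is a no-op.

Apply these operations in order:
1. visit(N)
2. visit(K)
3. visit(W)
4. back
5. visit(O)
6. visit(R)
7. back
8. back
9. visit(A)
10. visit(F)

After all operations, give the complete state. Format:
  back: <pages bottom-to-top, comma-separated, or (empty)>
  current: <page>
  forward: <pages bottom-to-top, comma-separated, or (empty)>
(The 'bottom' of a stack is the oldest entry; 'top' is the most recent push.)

Answer: back: HOME,N,K,A
current: F
forward: (empty)

Derivation:
After 1 (visit(N)): cur=N back=1 fwd=0
After 2 (visit(K)): cur=K back=2 fwd=0
After 3 (visit(W)): cur=W back=3 fwd=0
After 4 (back): cur=K back=2 fwd=1
After 5 (visit(O)): cur=O back=3 fwd=0
After 6 (visit(R)): cur=R back=4 fwd=0
After 7 (back): cur=O back=3 fwd=1
After 8 (back): cur=K back=2 fwd=2
After 9 (visit(A)): cur=A back=3 fwd=0
After 10 (visit(F)): cur=F back=4 fwd=0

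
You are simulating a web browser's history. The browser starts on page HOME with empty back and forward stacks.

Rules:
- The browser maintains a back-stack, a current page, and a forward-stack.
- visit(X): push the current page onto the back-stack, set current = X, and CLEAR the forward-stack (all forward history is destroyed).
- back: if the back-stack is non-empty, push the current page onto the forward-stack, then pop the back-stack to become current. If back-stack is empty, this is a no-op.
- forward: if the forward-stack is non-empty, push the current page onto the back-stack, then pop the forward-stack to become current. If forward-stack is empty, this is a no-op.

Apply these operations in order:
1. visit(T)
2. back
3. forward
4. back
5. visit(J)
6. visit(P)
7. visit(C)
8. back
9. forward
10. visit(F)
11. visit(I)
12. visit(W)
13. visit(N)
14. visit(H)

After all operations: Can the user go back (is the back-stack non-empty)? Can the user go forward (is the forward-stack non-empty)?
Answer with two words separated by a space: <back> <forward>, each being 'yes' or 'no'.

Answer: yes no

Derivation:
After 1 (visit(T)): cur=T back=1 fwd=0
After 2 (back): cur=HOME back=0 fwd=1
After 3 (forward): cur=T back=1 fwd=0
After 4 (back): cur=HOME back=0 fwd=1
After 5 (visit(J)): cur=J back=1 fwd=0
After 6 (visit(P)): cur=P back=2 fwd=0
After 7 (visit(C)): cur=C back=3 fwd=0
After 8 (back): cur=P back=2 fwd=1
After 9 (forward): cur=C back=3 fwd=0
After 10 (visit(F)): cur=F back=4 fwd=0
After 11 (visit(I)): cur=I back=5 fwd=0
After 12 (visit(W)): cur=W back=6 fwd=0
After 13 (visit(N)): cur=N back=7 fwd=0
After 14 (visit(H)): cur=H back=8 fwd=0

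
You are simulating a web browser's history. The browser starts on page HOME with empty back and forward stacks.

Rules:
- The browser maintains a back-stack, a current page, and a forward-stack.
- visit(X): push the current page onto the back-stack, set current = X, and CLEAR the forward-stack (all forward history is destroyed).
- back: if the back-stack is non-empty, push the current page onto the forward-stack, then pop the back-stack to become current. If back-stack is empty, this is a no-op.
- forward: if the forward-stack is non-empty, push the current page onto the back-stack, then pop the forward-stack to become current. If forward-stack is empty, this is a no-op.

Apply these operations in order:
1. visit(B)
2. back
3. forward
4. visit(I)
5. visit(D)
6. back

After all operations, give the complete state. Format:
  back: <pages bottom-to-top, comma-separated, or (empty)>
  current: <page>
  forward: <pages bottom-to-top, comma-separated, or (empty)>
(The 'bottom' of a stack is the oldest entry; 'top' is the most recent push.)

After 1 (visit(B)): cur=B back=1 fwd=0
After 2 (back): cur=HOME back=0 fwd=1
After 3 (forward): cur=B back=1 fwd=0
After 4 (visit(I)): cur=I back=2 fwd=0
After 5 (visit(D)): cur=D back=3 fwd=0
After 6 (back): cur=I back=2 fwd=1

Answer: back: HOME,B
current: I
forward: D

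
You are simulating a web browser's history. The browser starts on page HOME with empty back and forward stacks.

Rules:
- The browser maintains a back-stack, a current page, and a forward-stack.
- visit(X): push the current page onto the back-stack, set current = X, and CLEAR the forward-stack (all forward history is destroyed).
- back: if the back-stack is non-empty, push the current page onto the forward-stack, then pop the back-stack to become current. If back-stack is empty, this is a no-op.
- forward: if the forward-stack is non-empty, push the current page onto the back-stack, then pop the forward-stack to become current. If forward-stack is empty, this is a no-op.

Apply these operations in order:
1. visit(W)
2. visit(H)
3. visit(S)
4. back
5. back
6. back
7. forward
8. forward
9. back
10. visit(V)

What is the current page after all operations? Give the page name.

Answer: V

Derivation:
After 1 (visit(W)): cur=W back=1 fwd=0
After 2 (visit(H)): cur=H back=2 fwd=0
After 3 (visit(S)): cur=S back=3 fwd=0
After 4 (back): cur=H back=2 fwd=1
After 5 (back): cur=W back=1 fwd=2
After 6 (back): cur=HOME back=0 fwd=3
After 7 (forward): cur=W back=1 fwd=2
After 8 (forward): cur=H back=2 fwd=1
After 9 (back): cur=W back=1 fwd=2
After 10 (visit(V)): cur=V back=2 fwd=0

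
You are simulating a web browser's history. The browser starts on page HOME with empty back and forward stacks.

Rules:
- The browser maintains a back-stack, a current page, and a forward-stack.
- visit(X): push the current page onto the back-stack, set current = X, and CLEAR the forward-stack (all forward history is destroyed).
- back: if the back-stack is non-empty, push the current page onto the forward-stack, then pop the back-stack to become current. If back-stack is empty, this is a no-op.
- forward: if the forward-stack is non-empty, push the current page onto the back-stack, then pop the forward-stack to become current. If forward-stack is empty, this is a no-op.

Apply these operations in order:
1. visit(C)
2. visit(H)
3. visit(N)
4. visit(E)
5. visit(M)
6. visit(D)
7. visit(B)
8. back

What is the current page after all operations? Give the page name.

After 1 (visit(C)): cur=C back=1 fwd=0
After 2 (visit(H)): cur=H back=2 fwd=0
After 3 (visit(N)): cur=N back=3 fwd=0
After 4 (visit(E)): cur=E back=4 fwd=0
After 5 (visit(M)): cur=M back=5 fwd=0
After 6 (visit(D)): cur=D back=6 fwd=0
After 7 (visit(B)): cur=B back=7 fwd=0
After 8 (back): cur=D back=6 fwd=1

Answer: D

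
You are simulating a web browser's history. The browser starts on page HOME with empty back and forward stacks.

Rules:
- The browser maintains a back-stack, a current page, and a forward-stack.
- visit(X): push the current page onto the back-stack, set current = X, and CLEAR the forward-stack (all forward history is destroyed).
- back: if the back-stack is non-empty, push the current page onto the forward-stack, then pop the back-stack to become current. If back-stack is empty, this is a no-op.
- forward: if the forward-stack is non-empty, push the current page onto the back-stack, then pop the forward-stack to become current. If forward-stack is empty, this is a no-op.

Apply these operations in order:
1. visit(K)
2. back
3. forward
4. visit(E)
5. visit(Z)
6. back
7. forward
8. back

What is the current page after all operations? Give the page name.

After 1 (visit(K)): cur=K back=1 fwd=0
After 2 (back): cur=HOME back=0 fwd=1
After 3 (forward): cur=K back=1 fwd=0
After 4 (visit(E)): cur=E back=2 fwd=0
After 5 (visit(Z)): cur=Z back=3 fwd=0
After 6 (back): cur=E back=2 fwd=1
After 7 (forward): cur=Z back=3 fwd=0
After 8 (back): cur=E back=2 fwd=1

Answer: E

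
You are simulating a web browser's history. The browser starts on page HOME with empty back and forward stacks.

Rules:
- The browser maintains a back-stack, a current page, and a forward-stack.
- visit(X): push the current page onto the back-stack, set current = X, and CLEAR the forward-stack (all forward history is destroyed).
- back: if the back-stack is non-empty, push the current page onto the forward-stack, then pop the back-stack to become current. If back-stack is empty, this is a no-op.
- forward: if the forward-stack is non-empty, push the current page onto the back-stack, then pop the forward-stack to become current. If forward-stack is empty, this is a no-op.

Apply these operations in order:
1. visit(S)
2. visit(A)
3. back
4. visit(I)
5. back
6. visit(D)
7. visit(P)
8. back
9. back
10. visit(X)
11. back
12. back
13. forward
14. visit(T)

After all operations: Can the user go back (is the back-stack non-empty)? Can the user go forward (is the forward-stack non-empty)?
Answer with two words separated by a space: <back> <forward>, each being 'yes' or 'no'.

Answer: yes no

Derivation:
After 1 (visit(S)): cur=S back=1 fwd=0
After 2 (visit(A)): cur=A back=2 fwd=0
After 3 (back): cur=S back=1 fwd=1
After 4 (visit(I)): cur=I back=2 fwd=0
After 5 (back): cur=S back=1 fwd=1
After 6 (visit(D)): cur=D back=2 fwd=0
After 7 (visit(P)): cur=P back=3 fwd=0
After 8 (back): cur=D back=2 fwd=1
After 9 (back): cur=S back=1 fwd=2
After 10 (visit(X)): cur=X back=2 fwd=0
After 11 (back): cur=S back=1 fwd=1
After 12 (back): cur=HOME back=0 fwd=2
After 13 (forward): cur=S back=1 fwd=1
After 14 (visit(T)): cur=T back=2 fwd=0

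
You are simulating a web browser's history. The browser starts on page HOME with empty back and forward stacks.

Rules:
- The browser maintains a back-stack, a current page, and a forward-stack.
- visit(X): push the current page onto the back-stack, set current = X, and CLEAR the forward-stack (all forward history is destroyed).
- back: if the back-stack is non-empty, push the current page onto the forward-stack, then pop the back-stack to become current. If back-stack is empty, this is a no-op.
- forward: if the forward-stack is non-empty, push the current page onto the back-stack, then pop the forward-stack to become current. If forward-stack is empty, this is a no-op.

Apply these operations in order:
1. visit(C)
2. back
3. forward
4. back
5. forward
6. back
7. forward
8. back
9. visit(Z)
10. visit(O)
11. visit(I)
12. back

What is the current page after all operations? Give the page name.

After 1 (visit(C)): cur=C back=1 fwd=0
After 2 (back): cur=HOME back=0 fwd=1
After 3 (forward): cur=C back=1 fwd=0
After 4 (back): cur=HOME back=0 fwd=1
After 5 (forward): cur=C back=1 fwd=0
After 6 (back): cur=HOME back=0 fwd=1
After 7 (forward): cur=C back=1 fwd=0
After 8 (back): cur=HOME back=0 fwd=1
After 9 (visit(Z)): cur=Z back=1 fwd=0
After 10 (visit(O)): cur=O back=2 fwd=0
After 11 (visit(I)): cur=I back=3 fwd=0
After 12 (back): cur=O back=2 fwd=1

Answer: O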